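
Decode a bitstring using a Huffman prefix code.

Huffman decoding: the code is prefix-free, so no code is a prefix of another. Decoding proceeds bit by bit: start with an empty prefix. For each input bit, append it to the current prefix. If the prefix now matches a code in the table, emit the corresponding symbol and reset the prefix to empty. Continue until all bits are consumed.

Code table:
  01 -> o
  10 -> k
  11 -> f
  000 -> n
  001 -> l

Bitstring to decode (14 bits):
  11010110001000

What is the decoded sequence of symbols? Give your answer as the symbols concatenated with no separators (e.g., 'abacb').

Bit 0: prefix='1' (no match yet)
Bit 1: prefix='11' -> emit 'f', reset
Bit 2: prefix='0' (no match yet)
Bit 3: prefix='01' -> emit 'o', reset
Bit 4: prefix='0' (no match yet)
Bit 5: prefix='01' -> emit 'o', reset
Bit 6: prefix='1' (no match yet)
Bit 7: prefix='10' -> emit 'k', reset
Bit 8: prefix='0' (no match yet)
Bit 9: prefix='00' (no match yet)
Bit 10: prefix='001' -> emit 'l', reset
Bit 11: prefix='0' (no match yet)
Bit 12: prefix='00' (no match yet)
Bit 13: prefix='000' -> emit 'n', reset

Answer: fookln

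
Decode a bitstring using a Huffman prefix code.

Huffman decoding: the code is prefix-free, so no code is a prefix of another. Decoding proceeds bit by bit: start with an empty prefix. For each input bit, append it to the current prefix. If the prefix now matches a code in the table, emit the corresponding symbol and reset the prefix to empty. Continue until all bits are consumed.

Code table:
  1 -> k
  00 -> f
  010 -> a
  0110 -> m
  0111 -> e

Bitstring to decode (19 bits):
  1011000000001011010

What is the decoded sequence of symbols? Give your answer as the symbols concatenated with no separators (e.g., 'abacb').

Bit 0: prefix='1' -> emit 'k', reset
Bit 1: prefix='0' (no match yet)
Bit 2: prefix='01' (no match yet)
Bit 3: prefix='011' (no match yet)
Bit 4: prefix='0110' -> emit 'm', reset
Bit 5: prefix='0' (no match yet)
Bit 6: prefix='00' -> emit 'f', reset
Bit 7: prefix='0' (no match yet)
Bit 8: prefix='00' -> emit 'f', reset
Bit 9: prefix='0' (no match yet)
Bit 10: prefix='00' -> emit 'f', reset
Bit 11: prefix='0' (no match yet)
Bit 12: prefix='01' (no match yet)
Bit 13: prefix='010' -> emit 'a', reset
Bit 14: prefix='1' -> emit 'k', reset
Bit 15: prefix='1' -> emit 'k', reset
Bit 16: prefix='0' (no match yet)
Bit 17: prefix='01' (no match yet)
Bit 18: prefix='010' -> emit 'a', reset

Answer: kmfffakka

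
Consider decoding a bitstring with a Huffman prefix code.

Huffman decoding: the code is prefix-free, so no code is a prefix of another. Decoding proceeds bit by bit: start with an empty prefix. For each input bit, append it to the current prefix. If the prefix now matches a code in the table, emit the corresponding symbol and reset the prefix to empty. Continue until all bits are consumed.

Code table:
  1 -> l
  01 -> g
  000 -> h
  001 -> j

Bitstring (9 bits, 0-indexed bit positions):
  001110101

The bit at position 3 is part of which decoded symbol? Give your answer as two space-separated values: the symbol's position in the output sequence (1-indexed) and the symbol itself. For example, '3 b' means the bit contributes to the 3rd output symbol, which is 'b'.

Answer: 2 l

Derivation:
Bit 0: prefix='0' (no match yet)
Bit 1: prefix='00' (no match yet)
Bit 2: prefix='001' -> emit 'j', reset
Bit 3: prefix='1' -> emit 'l', reset
Bit 4: prefix='1' -> emit 'l', reset
Bit 5: prefix='0' (no match yet)
Bit 6: prefix='01' -> emit 'g', reset
Bit 7: prefix='0' (no match yet)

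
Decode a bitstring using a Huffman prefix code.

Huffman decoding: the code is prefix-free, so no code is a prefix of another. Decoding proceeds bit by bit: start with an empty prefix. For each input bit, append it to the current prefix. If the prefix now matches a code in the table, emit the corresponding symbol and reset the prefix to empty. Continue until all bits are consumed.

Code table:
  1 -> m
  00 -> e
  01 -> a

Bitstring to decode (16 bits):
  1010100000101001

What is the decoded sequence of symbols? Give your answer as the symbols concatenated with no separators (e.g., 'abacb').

Bit 0: prefix='1' -> emit 'm', reset
Bit 1: prefix='0' (no match yet)
Bit 2: prefix='01' -> emit 'a', reset
Bit 3: prefix='0' (no match yet)
Bit 4: prefix='01' -> emit 'a', reset
Bit 5: prefix='0' (no match yet)
Bit 6: prefix='00' -> emit 'e', reset
Bit 7: prefix='0' (no match yet)
Bit 8: prefix='00' -> emit 'e', reset
Bit 9: prefix='0' (no match yet)
Bit 10: prefix='01' -> emit 'a', reset
Bit 11: prefix='0' (no match yet)
Bit 12: prefix='01' -> emit 'a', reset
Bit 13: prefix='0' (no match yet)
Bit 14: prefix='00' -> emit 'e', reset
Bit 15: prefix='1' -> emit 'm', reset

Answer: maaeeaaem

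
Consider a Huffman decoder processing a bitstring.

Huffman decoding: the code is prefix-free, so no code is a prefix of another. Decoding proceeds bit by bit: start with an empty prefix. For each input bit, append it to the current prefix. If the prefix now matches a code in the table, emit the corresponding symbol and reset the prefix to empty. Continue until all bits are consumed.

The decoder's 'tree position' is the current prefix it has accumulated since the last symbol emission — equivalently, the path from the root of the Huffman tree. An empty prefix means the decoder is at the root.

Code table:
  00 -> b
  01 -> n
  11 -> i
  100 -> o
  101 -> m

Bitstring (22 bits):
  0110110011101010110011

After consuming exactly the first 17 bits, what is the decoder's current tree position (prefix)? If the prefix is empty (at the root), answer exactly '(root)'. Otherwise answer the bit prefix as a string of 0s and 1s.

Answer: (root)

Derivation:
Bit 0: prefix='0' (no match yet)
Bit 1: prefix='01' -> emit 'n', reset
Bit 2: prefix='1' (no match yet)
Bit 3: prefix='10' (no match yet)
Bit 4: prefix='101' -> emit 'm', reset
Bit 5: prefix='1' (no match yet)
Bit 6: prefix='10' (no match yet)
Bit 7: prefix='100' -> emit 'o', reset
Bit 8: prefix='1' (no match yet)
Bit 9: prefix='11' -> emit 'i', reset
Bit 10: prefix='1' (no match yet)
Bit 11: prefix='10' (no match yet)
Bit 12: prefix='101' -> emit 'm', reset
Bit 13: prefix='0' (no match yet)
Bit 14: prefix='01' -> emit 'n', reset
Bit 15: prefix='0' (no match yet)
Bit 16: prefix='01' -> emit 'n', reset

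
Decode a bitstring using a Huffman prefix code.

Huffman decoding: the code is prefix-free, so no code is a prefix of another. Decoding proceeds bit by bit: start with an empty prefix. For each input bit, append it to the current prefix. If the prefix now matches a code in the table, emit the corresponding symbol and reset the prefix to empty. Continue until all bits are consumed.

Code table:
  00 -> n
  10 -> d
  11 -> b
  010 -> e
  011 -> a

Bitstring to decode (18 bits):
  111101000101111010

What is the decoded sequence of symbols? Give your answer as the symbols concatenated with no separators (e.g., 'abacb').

Bit 0: prefix='1' (no match yet)
Bit 1: prefix='11' -> emit 'b', reset
Bit 2: prefix='1' (no match yet)
Bit 3: prefix='11' -> emit 'b', reset
Bit 4: prefix='0' (no match yet)
Bit 5: prefix='01' (no match yet)
Bit 6: prefix='010' -> emit 'e', reset
Bit 7: prefix='0' (no match yet)
Bit 8: prefix='00' -> emit 'n', reset
Bit 9: prefix='1' (no match yet)
Bit 10: prefix='10' -> emit 'd', reset
Bit 11: prefix='1' (no match yet)
Bit 12: prefix='11' -> emit 'b', reset
Bit 13: prefix='1' (no match yet)
Bit 14: prefix='11' -> emit 'b', reset
Bit 15: prefix='0' (no match yet)
Bit 16: prefix='01' (no match yet)
Bit 17: prefix='010' -> emit 'e', reset

Answer: bbendbbe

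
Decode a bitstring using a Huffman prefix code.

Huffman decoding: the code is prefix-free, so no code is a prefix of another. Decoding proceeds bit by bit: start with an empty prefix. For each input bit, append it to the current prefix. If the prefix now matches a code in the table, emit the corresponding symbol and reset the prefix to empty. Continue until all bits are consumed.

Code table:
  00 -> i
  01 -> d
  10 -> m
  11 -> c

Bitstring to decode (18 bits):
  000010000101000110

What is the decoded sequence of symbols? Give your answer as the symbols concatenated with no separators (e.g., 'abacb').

Answer: iimiddidm

Derivation:
Bit 0: prefix='0' (no match yet)
Bit 1: prefix='00' -> emit 'i', reset
Bit 2: prefix='0' (no match yet)
Bit 3: prefix='00' -> emit 'i', reset
Bit 4: prefix='1' (no match yet)
Bit 5: prefix='10' -> emit 'm', reset
Bit 6: prefix='0' (no match yet)
Bit 7: prefix='00' -> emit 'i', reset
Bit 8: prefix='0' (no match yet)
Bit 9: prefix='01' -> emit 'd', reset
Bit 10: prefix='0' (no match yet)
Bit 11: prefix='01' -> emit 'd', reset
Bit 12: prefix='0' (no match yet)
Bit 13: prefix='00' -> emit 'i', reset
Bit 14: prefix='0' (no match yet)
Bit 15: prefix='01' -> emit 'd', reset
Bit 16: prefix='1' (no match yet)
Bit 17: prefix='10' -> emit 'm', reset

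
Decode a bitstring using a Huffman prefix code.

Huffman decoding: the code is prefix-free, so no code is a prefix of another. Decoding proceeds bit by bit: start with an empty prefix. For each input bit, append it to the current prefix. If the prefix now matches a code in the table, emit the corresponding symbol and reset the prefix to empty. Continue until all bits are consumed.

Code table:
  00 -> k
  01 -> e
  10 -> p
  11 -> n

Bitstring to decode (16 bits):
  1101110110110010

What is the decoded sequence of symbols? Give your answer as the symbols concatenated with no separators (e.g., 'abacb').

Answer: nenepnkp

Derivation:
Bit 0: prefix='1' (no match yet)
Bit 1: prefix='11' -> emit 'n', reset
Bit 2: prefix='0' (no match yet)
Bit 3: prefix='01' -> emit 'e', reset
Bit 4: prefix='1' (no match yet)
Bit 5: prefix='11' -> emit 'n', reset
Bit 6: prefix='0' (no match yet)
Bit 7: prefix='01' -> emit 'e', reset
Bit 8: prefix='1' (no match yet)
Bit 9: prefix='10' -> emit 'p', reset
Bit 10: prefix='1' (no match yet)
Bit 11: prefix='11' -> emit 'n', reset
Bit 12: prefix='0' (no match yet)
Bit 13: prefix='00' -> emit 'k', reset
Bit 14: prefix='1' (no match yet)
Bit 15: prefix='10' -> emit 'p', reset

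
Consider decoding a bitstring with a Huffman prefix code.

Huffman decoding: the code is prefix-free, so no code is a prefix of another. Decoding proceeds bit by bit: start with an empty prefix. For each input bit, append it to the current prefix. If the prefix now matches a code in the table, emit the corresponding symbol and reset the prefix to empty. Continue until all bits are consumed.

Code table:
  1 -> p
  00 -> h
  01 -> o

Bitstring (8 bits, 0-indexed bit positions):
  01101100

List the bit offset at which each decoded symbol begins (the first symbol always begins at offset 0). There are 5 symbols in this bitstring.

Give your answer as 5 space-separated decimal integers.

Answer: 0 2 3 5 6

Derivation:
Bit 0: prefix='0' (no match yet)
Bit 1: prefix='01' -> emit 'o', reset
Bit 2: prefix='1' -> emit 'p', reset
Bit 3: prefix='0' (no match yet)
Bit 4: prefix='01' -> emit 'o', reset
Bit 5: prefix='1' -> emit 'p', reset
Bit 6: prefix='0' (no match yet)
Bit 7: prefix='00' -> emit 'h', reset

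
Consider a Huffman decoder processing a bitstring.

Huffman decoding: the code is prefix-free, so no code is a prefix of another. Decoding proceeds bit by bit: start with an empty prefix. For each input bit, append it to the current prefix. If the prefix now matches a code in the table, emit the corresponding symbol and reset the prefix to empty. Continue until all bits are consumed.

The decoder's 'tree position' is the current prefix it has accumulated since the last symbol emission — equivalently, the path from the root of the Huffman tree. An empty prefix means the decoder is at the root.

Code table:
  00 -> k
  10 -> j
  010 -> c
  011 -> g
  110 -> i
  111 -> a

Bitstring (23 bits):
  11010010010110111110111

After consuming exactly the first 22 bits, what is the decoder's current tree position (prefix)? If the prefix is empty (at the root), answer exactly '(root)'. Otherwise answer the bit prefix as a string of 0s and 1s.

Answer: 11

Derivation:
Bit 0: prefix='1' (no match yet)
Bit 1: prefix='11' (no match yet)
Bit 2: prefix='110' -> emit 'i', reset
Bit 3: prefix='1' (no match yet)
Bit 4: prefix='10' -> emit 'j', reset
Bit 5: prefix='0' (no match yet)
Bit 6: prefix='01' (no match yet)
Bit 7: prefix='010' -> emit 'c', reset
Bit 8: prefix='0' (no match yet)
Bit 9: prefix='01' (no match yet)
Bit 10: prefix='010' -> emit 'c', reset
Bit 11: prefix='1' (no match yet)
Bit 12: prefix='11' (no match yet)
Bit 13: prefix='110' -> emit 'i', reset
Bit 14: prefix='1' (no match yet)
Bit 15: prefix='11' (no match yet)
Bit 16: prefix='111' -> emit 'a', reset
Bit 17: prefix='1' (no match yet)
Bit 18: prefix='11' (no match yet)
Bit 19: prefix='110' -> emit 'i', reset
Bit 20: prefix='1' (no match yet)
Bit 21: prefix='11' (no match yet)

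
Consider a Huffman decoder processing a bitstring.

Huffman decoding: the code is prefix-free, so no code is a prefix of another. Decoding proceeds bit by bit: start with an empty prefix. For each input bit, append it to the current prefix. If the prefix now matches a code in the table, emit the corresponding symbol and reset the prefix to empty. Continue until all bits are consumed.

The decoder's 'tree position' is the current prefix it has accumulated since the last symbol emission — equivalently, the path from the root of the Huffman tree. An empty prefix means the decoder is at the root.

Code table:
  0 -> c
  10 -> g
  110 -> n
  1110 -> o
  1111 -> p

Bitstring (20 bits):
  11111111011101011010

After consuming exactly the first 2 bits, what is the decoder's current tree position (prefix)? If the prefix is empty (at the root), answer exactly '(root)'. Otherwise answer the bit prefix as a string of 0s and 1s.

Answer: 11

Derivation:
Bit 0: prefix='1' (no match yet)
Bit 1: prefix='11' (no match yet)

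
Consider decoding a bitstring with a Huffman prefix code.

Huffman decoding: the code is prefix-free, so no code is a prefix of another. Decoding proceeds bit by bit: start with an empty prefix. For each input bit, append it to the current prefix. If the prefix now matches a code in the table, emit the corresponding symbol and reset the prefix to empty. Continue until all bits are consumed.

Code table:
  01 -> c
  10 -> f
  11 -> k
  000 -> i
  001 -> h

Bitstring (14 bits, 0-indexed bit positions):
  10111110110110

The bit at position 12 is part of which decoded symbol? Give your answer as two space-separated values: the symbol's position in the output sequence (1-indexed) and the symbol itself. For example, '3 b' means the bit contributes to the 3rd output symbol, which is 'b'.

Answer: 7 f

Derivation:
Bit 0: prefix='1' (no match yet)
Bit 1: prefix='10' -> emit 'f', reset
Bit 2: prefix='1' (no match yet)
Bit 3: prefix='11' -> emit 'k', reset
Bit 4: prefix='1' (no match yet)
Bit 5: prefix='11' -> emit 'k', reset
Bit 6: prefix='1' (no match yet)
Bit 7: prefix='10' -> emit 'f', reset
Bit 8: prefix='1' (no match yet)
Bit 9: prefix='11' -> emit 'k', reset
Bit 10: prefix='0' (no match yet)
Bit 11: prefix='01' -> emit 'c', reset
Bit 12: prefix='1' (no match yet)
Bit 13: prefix='10' -> emit 'f', reset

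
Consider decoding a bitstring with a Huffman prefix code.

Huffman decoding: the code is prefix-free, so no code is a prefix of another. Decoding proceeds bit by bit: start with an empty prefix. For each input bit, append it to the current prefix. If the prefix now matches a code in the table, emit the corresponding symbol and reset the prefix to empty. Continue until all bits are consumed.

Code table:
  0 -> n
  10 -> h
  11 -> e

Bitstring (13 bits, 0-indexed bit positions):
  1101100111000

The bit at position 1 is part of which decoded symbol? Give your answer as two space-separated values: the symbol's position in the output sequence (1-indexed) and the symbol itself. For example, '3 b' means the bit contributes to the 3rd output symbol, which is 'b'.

Bit 0: prefix='1' (no match yet)
Bit 1: prefix='11' -> emit 'e', reset
Bit 2: prefix='0' -> emit 'n', reset
Bit 3: prefix='1' (no match yet)
Bit 4: prefix='11' -> emit 'e', reset
Bit 5: prefix='0' -> emit 'n', reset

Answer: 1 e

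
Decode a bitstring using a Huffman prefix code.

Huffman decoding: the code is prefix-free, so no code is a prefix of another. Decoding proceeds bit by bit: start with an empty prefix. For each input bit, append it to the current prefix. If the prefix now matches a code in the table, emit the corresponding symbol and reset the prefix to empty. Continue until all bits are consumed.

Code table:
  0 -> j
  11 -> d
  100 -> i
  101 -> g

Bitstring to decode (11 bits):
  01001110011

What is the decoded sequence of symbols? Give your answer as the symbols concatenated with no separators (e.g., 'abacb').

Answer: jidid

Derivation:
Bit 0: prefix='0' -> emit 'j', reset
Bit 1: prefix='1' (no match yet)
Bit 2: prefix='10' (no match yet)
Bit 3: prefix='100' -> emit 'i', reset
Bit 4: prefix='1' (no match yet)
Bit 5: prefix='11' -> emit 'd', reset
Bit 6: prefix='1' (no match yet)
Bit 7: prefix='10' (no match yet)
Bit 8: prefix='100' -> emit 'i', reset
Bit 9: prefix='1' (no match yet)
Bit 10: prefix='11' -> emit 'd', reset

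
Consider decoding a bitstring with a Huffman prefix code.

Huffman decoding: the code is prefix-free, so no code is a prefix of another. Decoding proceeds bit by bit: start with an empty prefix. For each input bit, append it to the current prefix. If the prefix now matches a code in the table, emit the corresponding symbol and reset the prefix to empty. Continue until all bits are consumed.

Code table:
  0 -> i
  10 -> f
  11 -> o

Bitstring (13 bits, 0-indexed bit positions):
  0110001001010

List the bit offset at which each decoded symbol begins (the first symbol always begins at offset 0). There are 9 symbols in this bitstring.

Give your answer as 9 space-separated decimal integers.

Bit 0: prefix='0' -> emit 'i', reset
Bit 1: prefix='1' (no match yet)
Bit 2: prefix='11' -> emit 'o', reset
Bit 3: prefix='0' -> emit 'i', reset
Bit 4: prefix='0' -> emit 'i', reset
Bit 5: prefix='0' -> emit 'i', reset
Bit 6: prefix='1' (no match yet)
Bit 7: prefix='10' -> emit 'f', reset
Bit 8: prefix='0' -> emit 'i', reset
Bit 9: prefix='1' (no match yet)
Bit 10: prefix='10' -> emit 'f', reset
Bit 11: prefix='1' (no match yet)
Bit 12: prefix='10' -> emit 'f', reset

Answer: 0 1 3 4 5 6 8 9 11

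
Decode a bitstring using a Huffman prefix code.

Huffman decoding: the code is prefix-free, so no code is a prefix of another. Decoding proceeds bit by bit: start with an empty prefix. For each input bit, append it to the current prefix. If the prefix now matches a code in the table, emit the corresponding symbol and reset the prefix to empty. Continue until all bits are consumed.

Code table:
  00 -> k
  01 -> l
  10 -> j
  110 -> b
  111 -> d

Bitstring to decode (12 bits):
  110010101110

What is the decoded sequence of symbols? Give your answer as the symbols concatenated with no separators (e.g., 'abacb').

Answer: blllb

Derivation:
Bit 0: prefix='1' (no match yet)
Bit 1: prefix='11' (no match yet)
Bit 2: prefix='110' -> emit 'b', reset
Bit 3: prefix='0' (no match yet)
Bit 4: prefix='01' -> emit 'l', reset
Bit 5: prefix='0' (no match yet)
Bit 6: prefix='01' -> emit 'l', reset
Bit 7: prefix='0' (no match yet)
Bit 8: prefix='01' -> emit 'l', reset
Bit 9: prefix='1' (no match yet)
Bit 10: prefix='11' (no match yet)
Bit 11: prefix='110' -> emit 'b', reset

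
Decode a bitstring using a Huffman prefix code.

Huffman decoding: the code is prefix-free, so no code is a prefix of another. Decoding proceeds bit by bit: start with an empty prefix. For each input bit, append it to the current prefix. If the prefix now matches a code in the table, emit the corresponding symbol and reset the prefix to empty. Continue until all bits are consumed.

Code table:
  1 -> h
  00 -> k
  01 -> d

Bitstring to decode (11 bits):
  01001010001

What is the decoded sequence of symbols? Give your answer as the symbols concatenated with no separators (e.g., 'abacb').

Answer: dkhdkd

Derivation:
Bit 0: prefix='0' (no match yet)
Bit 1: prefix='01' -> emit 'd', reset
Bit 2: prefix='0' (no match yet)
Bit 3: prefix='00' -> emit 'k', reset
Bit 4: prefix='1' -> emit 'h', reset
Bit 5: prefix='0' (no match yet)
Bit 6: prefix='01' -> emit 'd', reset
Bit 7: prefix='0' (no match yet)
Bit 8: prefix='00' -> emit 'k', reset
Bit 9: prefix='0' (no match yet)
Bit 10: prefix='01' -> emit 'd', reset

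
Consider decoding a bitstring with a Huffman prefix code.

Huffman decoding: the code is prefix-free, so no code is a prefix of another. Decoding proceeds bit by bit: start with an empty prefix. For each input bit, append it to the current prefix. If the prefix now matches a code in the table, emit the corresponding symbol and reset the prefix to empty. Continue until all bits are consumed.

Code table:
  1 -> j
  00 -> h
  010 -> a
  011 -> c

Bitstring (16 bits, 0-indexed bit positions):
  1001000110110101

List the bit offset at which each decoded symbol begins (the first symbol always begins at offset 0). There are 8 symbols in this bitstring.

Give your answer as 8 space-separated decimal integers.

Answer: 0 1 3 4 6 9 12 15

Derivation:
Bit 0: prefix='1' -> emit 'j', reset
Bit 1: prefix='0' (no match yet)
Bit 2: prefix='00' -> emit 'h', reset
Bit 3: prefix='1' -> emit 'j', reset
Bit 4: prefix='0' (no match yet)
Bit 5: prefix='00' -> emit 'h', reset
Bit 6: prefix='0' (no match yet)
Bit 7: prefix='01' (no match yet)
Bit 8: prefix='011' -> emit 'c', reset
Bit 9: prefix='0' (no match yet)
Bit 10: prefix='01' (no match yet)
Bit 11: prefix='011' -> emit 'c', reset
Bit 12: prefix='0' (no match yet)
Bit 13: prefix='01' (no match yet)
Bit 14: prefix='010' -> emit 'a', reset
Bit 15: prefix='1' -> emit 'j', reset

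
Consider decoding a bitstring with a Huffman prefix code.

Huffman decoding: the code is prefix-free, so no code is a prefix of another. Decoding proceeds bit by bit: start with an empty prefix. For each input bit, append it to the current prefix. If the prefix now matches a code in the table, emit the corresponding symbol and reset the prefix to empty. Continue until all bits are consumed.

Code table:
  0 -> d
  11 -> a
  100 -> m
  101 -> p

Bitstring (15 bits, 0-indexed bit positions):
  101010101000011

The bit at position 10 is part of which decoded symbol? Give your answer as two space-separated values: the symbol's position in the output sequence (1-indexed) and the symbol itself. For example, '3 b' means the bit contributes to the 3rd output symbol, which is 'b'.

Bit 0: prefix='1' (no match yet)
Bit 1: prefix='10' (no match yet)
Bit 2: prefix='101' -> emit 'p', reset
Bit 3: prefix='0' -> emit 'd', reset
Bit 4: prefix='1' (no match yet)
Bit 5: prefix='10' (no match yet)
Bit 6: prefix='101' -> emit 'p', reset
Bit 7: prefix='0' -> emit 'd', reset
Bit 8: prefix='1' (no match yet)
Bit 9: prefix='10' (no match yet)
Bit 10: prefix='100' -> emit 'm', reset
Bit 11: prefix='0' -> emit 'd', reset
Bit 12: prefix='0' -> emit 'd', reset
Bit 13: prefix='1' (no match yet)
Bit 14: prefix='11' -> emit 'a', reset

Answer: 5 m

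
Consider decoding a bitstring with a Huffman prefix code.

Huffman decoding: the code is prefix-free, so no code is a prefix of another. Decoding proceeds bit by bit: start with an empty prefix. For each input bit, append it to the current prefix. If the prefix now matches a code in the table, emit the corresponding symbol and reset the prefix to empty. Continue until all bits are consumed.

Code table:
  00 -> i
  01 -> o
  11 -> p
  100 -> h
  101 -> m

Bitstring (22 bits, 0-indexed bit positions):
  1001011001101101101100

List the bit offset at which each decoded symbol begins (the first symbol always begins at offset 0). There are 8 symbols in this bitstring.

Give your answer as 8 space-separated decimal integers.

Bit 0: prefix='1' (no match yet)
Bit 1: prefix='10' (no match yet)
Bit 2: prefix='100' -> emit 'h', reset
Bit 3: prefix='1' (no match yet)
Bit 4: prefix='10' (no match yet)
Bit 5: prefix='101' -> emit 'm', reset
Bit 6: prefix='1' (no match yet)
Bit 7: prefix='10' (no match yet)
Bit 8: prefix='100' -> emit 'h', reset
Bit 9: prefix='1' (no match yet)
Bit 10: prefix='11' -> emit 'p', reset
Bit 11: prefix='0' (no match yet)
Bit 12: prefix='01' -> emit 'o', reset
Bit 13: prefix='1' (no match yet)
Bit 14: prefix='10' (no match yet)
Bit 15: prefix='101' -> emit 'm', reset
Bit 16: prefix='1' (no match yet)
Bit 17: prefix='10' (no match yet)
Bit 18: prefix='101' -> emit 'm', reset
Bit 19: prefix='1' (no match yet)
Bit 20: prefix='10' (no match yet)
Bit 21: prefix='100' -> emit 'h', reset

Answer: 0 3 6 9 11 13 16 19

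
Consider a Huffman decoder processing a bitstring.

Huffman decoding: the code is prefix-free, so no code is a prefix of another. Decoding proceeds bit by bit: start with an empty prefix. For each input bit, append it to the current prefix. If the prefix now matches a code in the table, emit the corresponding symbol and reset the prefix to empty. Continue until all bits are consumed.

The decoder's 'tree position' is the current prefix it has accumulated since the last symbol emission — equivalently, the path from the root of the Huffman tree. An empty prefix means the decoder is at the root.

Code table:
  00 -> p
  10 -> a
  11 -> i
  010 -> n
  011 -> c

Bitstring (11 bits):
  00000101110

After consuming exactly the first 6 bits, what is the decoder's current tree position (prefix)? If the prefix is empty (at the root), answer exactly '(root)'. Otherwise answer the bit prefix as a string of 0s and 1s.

Bit 0: prefix='0' (no match yet)
Bit 1: prefix='00' -> emit 'p', reset
Bit 2: prefix='0' (no match yet)
Bit 3: prefix='00' -> emit 'p', reset
Bit 4: prefix='0' (no match yet)
Bit 5: prefix='01' (no match yet)

Answer: 01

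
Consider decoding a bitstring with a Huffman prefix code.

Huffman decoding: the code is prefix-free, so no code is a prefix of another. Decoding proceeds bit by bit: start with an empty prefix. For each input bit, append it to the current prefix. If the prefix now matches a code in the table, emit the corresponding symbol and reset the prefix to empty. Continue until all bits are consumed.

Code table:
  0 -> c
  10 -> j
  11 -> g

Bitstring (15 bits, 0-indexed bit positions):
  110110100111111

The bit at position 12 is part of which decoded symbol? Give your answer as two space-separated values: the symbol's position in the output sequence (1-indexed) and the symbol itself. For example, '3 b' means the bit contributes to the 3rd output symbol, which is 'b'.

Answer: 8 g

Derivation:
Bit 0: prefix='1' (no match yet)
Bit 1: prefix='11' -> emit 'g', reset
Bit 2: prefix='0' -> emit 'c', reset
Bit 3: prefix='1' (no match yet)
Bit 4: prefix='11' -> emit 'g', reset
Bit 5: prefix='0' -> emit 'c', reset
Bit 6: prefix='1' (no match yet)
Bit 7: prefix='10' -> emit 'j', reset
Bit 8: prefix='0' -> emit 'c', reset
Bit 9: prefix='1' (no match yet)
Bit 10: prefix='11' -> emit 'g', reset
Bit 11: prefix='1' (no match yet)
Bit 12: prefix='11' -> emit 'g', reset
Bit 13: prefix='1' (no match yet)
Bit 14: prefix='11' -> emit 'g', reset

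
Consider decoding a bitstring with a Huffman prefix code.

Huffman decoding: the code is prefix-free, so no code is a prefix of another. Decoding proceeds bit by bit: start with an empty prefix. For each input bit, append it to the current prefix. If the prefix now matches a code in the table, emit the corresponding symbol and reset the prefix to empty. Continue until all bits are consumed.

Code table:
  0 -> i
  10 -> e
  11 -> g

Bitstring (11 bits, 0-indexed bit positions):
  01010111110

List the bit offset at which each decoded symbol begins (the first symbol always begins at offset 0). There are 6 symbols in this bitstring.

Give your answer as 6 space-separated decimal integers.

Answer: 0 1 3 5 7 9

Derivation:
Bit 0: prefix='0' -> emit 'i', reset
Bit 1: prefix='1' (no match yet)
Bit 2: prefix='10' -> emit 'e', reset
Bit 3: prefix='1' (no match yet)
Bit 4: prefix='10' -> emit 'e', reset
Bit 5: prefix='1' (no match yet)
Bit 6: prefix='11' -> emit 'g', reset
Bit 7: prefix='1' (no match yet)
Bit 8: prefix='11' -> emit 'g', reset
Bit 9: prefix='1' (no match yet)
Bit 10: prefix='10' -> emit 'e', reset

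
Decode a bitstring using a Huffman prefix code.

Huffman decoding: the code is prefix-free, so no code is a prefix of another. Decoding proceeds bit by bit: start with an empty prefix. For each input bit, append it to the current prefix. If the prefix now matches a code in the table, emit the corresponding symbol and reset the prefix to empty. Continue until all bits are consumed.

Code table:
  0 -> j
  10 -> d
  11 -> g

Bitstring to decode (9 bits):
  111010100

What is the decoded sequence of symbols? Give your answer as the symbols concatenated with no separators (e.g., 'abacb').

Bit 0: prefix='1' (no match yet)
Bit 1: prefix='11' -> emit 'g', reset
Bit 2: prefix='1' (no match yet)
Bit 3: prefix='10' -> emit 'd', reset
Bit 4: prefix='1' (no match yet)
Bit 5: prefix='10' -> emit 'd', reset
Bit 6: prefix='1' (no match yet)
Bit 7: prefix='10' -> emit 'd', reset
Bit 8: prefix='0' -> emit 'j', reset

Answer: gdddj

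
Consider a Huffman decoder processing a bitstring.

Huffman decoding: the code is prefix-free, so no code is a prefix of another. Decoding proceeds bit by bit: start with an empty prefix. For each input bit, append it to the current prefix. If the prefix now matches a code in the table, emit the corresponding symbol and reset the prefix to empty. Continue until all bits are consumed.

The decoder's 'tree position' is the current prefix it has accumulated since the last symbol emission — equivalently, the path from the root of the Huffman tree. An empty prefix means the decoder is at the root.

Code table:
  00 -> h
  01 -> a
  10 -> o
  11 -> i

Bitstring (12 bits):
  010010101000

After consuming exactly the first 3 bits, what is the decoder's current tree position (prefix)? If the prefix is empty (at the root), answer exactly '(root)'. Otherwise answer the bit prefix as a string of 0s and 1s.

Answer: 0

Derivation:
Bit 0: prefix='0' (no match yet)
Bit 1: prefix='01' -> emit 'a', reset
Bit 2: prefix='0' (no match yet)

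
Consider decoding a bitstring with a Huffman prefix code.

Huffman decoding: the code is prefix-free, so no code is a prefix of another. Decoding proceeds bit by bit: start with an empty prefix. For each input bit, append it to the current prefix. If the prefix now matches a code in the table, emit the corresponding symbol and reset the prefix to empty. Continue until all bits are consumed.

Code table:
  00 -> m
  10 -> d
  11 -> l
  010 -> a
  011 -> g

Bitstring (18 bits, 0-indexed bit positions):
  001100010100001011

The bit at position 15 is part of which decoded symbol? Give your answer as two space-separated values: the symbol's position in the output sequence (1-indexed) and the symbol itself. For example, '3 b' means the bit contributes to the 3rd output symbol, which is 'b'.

Answer: 7 a

Derivation:
Bit 0: prefix='0' (no match yet)
Bit 1: prefix='00' -> emit 'm', reset
Bit 2: prefix='1' (no match yet)
Bit 3: prefix='11' -> emit 'l', reset
Bit 4: prefix='0' (no match yet)
Bit 5: prefix='00' -> emit 'm', reset
Bit 6: prefix='0' (no match yet)
Bit 7: prefix='01' (no match yet)
Bit 8: prefix='010' -> emit 'a', reset
Bit 9: prefix='1' (no match yet)
Bit 10: prefix='10' -> emit 'd', reset
Bit 11: prefix='0' (no match yet)
Bit 12: prefix='00' -> emit 'm', reset
Bit 13: prefix='0' (no match yet)
Bit 14: prefix='01' (no match yet)
Bit 15: prefix='010' -> emit 'a', reset
Bit 16: prefix='1' (no match yet)
Bit 17: prefix='11' -> emit 'l', reset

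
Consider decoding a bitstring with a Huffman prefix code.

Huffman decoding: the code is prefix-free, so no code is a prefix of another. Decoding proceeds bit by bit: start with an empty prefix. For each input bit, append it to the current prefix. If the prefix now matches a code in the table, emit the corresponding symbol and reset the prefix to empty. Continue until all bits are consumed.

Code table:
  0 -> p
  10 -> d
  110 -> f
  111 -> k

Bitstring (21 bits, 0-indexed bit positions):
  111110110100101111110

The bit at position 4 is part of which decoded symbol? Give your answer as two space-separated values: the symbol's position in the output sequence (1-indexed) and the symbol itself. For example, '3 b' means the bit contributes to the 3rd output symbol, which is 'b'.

Answer: 2 f

Derivation:
Bit 0: prefix='1' (no match yet)
Bit 1: prefix='11' (no match yet)
Bit 2: prefix='111' -> emit 'k', reset
Bit 3: prefix='1' (no match yet)
Bit 4: prefix='11' (no match yet)
Bit 5: prefix='110' -> emit 'f', reset
Bit 6: prefix='1' (no match yet)
Bit 7: prefix='11' (no match yet)
Bit 8: prefix='110' -> emit 'f', reset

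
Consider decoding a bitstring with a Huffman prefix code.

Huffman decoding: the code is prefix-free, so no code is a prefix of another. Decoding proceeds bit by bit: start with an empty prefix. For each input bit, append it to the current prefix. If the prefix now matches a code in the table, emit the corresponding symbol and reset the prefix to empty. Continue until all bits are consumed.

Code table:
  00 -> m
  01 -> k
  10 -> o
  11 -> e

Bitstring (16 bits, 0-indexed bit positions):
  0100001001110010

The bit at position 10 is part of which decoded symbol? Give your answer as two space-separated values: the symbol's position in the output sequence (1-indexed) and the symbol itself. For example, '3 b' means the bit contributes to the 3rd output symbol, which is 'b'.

Answer: 6 e

Derivation:
Bit 0: prefix='0' (no match yet)
Bit 1: prefix='01' -> emit 'k', reset
Bit 2: prefix='0' (no match yet)
Bit 3: prefix='00' -> emit 'm', reset
Bit 4: prefix='0' (no match yet)
Bit 5: prefix='00' -> emit 'm', reset
Bit 6: prefix='1' (no match yet)
Bit 7: prefix='10' -> emit 'o', reset
Bit 8: prefix='0' (no match yet)
Bit 9: prefix='01' -> emit 'k', reset
Bit 10: prefix='1' (no match yet)
Bit 11: prefix='11' -> emit 'e', reset
Bit 12: prefix='0' (no match yet)
Bit 13: prefix='00' -> emit 'm', reset
Bit 14: prefix='1' (no match yet)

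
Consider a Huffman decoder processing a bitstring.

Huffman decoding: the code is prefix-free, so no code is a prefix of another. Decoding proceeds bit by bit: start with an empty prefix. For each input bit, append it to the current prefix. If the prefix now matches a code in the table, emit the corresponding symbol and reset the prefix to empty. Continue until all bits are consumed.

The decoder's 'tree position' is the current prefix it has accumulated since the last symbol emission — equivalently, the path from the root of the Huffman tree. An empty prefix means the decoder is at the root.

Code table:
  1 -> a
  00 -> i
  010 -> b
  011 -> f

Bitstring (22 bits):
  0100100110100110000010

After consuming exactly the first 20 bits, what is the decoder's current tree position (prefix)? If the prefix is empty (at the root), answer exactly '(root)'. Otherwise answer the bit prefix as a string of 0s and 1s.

Answer: 0

Derivation:
Bit 0: prefix='0' (no match yet)
Bit 1: prefix='01' (no match yet)
Bit 2: prefix='010' -> emit 'b', reset
Bit 3: prefix='0' (no match yet)
Bit 4: prefix='01' (no match yet)
Bit 5: prefix='010' -> emit 'b', reset
Bit 6: prefix='0' (no match yet)
Bit 7: prefix='01' (no match yet)
Bit 8: prefix='011' -> emit 'f', reset
Bit 9: prefix='0' (no match yet)
Bit 10: prefix='01' (no match yet)
Bit 11: prefix='010' -> emit 'b', reset
Bit 12: prefix='0' (no match yet)
Bit 13: prefix='01' (no match yet)
Bit 14: prefix='011' -> emit 'f', reset
Bit 15: prefix='0' (no match yet)
Bit 16: prefix='00' -> emit 'i', reset
Bit 17: prefix='0' (no match yet)
Bit 18: prefix='00' -> emit 'i', reset
Bit 19: prefix='0' (no match yet)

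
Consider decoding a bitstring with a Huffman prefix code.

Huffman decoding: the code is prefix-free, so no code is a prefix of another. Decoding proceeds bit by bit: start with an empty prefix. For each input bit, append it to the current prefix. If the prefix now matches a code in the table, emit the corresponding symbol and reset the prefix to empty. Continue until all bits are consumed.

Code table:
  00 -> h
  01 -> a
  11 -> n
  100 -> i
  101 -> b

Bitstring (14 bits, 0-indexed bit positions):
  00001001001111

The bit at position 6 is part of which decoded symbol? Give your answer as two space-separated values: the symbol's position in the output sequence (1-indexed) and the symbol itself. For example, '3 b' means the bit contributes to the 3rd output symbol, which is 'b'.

Answer: 3 i

Derivation:
Bit 0: prefix='0' (no match yet)
Bit 1: prefix='00' -> emit 'h', reset
Bit 2: prefix='0' (no match yet)
Bit 3: prefix='00' -> emit 'h', reset
Bit 4: prefix='1' (no match yet)
Bit 5: prefix='10' (no match yet)
Bit 6: prefix='100' -> emit 'i', reset
Bit 7: prefix='1' (no match yet)
Bit 8: prefix='10' (no match yet)
Bit 9: prefix='100' -> emit 'i', reset
Bit 10: prefix='1' (no match yet)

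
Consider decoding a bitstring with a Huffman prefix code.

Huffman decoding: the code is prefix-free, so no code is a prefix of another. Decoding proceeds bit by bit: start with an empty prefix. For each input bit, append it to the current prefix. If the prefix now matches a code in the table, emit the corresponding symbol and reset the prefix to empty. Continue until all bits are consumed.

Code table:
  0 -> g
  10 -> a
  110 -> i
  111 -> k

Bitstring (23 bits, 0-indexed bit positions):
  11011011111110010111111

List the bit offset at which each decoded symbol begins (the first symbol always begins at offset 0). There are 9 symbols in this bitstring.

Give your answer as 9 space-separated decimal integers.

Answer: 0 3 6 9 12 14 15 17 20

Derivation:
Bit 0: prefix='1' (no match yet)
Bit 1: prefix='11' (no match yet)
Bit 2: prefix='110' -> emit 'i', reset
Bit 3: prefix='1' (no match yet)
Bit 4: prefix='11' (no match yet)
Bit 5: prefix='110' -> emit 'i', reset
Bit 6: prefix='1' (no match yet)
Bit 7: prefix='11' (no match yet)
Bit 8: prefix='111' -> emit 'k', reset
Bit 9: prefix='1' (no match yet)
Bit 10: prefix='11' (no match yet)
Bit 11: prefix='111' -> emit 'k', reset
Bit 12: prefix='1' (no match yet)
Bit 13: prefix='10' -> emit 'a', reset
Bit 14: prefix='0' -> emit 'g', reset
Bit 15: prefix='1' (no match yet)
Bit 16: prefix='10' -> emit 'a', reset
Bit 17: prefix='1' (no match yet)
Bit 18: prefix='11' (no match yet)
Bit 19: prefix='111' -> emit 'k', reset
Bit 20: prefix='1' (no match yet)
Bit 21: prefix='11' (no match yet)
Bit 22: prefix='111' -> emit 'k', reset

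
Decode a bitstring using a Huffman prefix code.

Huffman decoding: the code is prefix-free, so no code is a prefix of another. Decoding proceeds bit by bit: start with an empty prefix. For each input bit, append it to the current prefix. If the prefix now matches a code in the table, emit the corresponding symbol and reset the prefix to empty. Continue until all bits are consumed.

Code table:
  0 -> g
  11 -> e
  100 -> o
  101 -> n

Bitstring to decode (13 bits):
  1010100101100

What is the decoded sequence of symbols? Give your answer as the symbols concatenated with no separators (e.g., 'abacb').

Bit 0: prefix='1' (no match yet)
Bit 1: prefix='10' (no match yet)
Bit 2: prefix='101' -> emit 'n', reset
Bit 3: prefix='0' -> emit 'g', reset
Bit 4: prefix='1' (no match yet)
Bit 5: prefix='10' (no match yet)
Bit 6: prefix='100' -> emit 'o', reset
Bit 7: prefix='1' (no match yet)
Bit 8: prefix='10' (no match yet)
Bit 9: prefix='101' -> emit 'n', reset
Bit 10: prefix='1' (no match yet)
Bit 11: prefix='10' (no match yet)
Bit 12: prefix='100' -> emit 'o', reset

Answer: ngono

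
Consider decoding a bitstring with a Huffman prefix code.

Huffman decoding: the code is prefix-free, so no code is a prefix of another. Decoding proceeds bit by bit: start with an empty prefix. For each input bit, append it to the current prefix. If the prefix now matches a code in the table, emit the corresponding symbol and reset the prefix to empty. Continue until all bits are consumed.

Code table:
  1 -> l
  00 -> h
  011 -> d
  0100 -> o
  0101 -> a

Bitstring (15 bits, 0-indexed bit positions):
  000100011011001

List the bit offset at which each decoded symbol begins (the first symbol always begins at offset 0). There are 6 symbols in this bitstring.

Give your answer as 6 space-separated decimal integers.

Answer: 0 2 6 9 12 14

Derivation:
Bit 0: prefix='0' (no match yet)
Bit 1: prefix='00' -> emit 'h', reset
Bit 2: prefix='0' (no match yet)
Bit 3: prefix='01' (no match yet)
Bit 4: prefix='010' (no match yet)
Bit 5: prefix='0100' -> emit 'o', reset
Bit 6: prefix='0' (no match yet)
Bit 7: prefix='01' (no match yet)
Bit 8: prefix='011' -> emit 'd', reset
Bit 9: prefix='0' (no match yet)
Bit 10: prefix='01' (no match yet)
Bit 11: prefix='011' -> emit 'd', reset
Bit 12: prefix='0' (no match yet)
Bit 13: prefix='00' -> emit 'h', reset
Bit 14: prefix='1' -> emit 'l', reset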